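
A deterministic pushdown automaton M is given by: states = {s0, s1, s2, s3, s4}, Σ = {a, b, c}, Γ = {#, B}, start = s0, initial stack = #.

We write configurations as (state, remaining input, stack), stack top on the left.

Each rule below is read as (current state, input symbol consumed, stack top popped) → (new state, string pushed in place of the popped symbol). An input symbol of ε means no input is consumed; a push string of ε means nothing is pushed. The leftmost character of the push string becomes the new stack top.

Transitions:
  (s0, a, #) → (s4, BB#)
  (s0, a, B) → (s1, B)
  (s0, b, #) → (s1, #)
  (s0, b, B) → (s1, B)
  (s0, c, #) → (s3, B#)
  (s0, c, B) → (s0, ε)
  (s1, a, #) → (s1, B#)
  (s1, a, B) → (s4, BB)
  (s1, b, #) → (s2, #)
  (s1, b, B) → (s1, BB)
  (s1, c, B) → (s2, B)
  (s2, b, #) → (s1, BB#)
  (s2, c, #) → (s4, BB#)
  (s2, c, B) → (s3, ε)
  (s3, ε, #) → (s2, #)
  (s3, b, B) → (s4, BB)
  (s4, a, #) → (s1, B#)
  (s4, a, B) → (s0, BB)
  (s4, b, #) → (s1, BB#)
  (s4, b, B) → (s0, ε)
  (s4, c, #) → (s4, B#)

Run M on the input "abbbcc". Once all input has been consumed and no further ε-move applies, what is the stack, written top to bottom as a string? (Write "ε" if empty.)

B#

(s0, abbbcc, #)
  read a, top #: go to s4, push BB# → (s4, bbbcc, BB#)
  read b, top B: go to s0, push ε → (s0, bbcc, B#)
  read b, top B: go to s1, push B → (s1, bcc, B#)
  read b, top B: go to s1, push BB → (s1, cc, BB#)
  read c, top B: go to s2, push B → (s2, c, BB#)
  read c, top B: go to s3, push ε → (s3, ε, B#)
All input consumed in state s3 with stack B#.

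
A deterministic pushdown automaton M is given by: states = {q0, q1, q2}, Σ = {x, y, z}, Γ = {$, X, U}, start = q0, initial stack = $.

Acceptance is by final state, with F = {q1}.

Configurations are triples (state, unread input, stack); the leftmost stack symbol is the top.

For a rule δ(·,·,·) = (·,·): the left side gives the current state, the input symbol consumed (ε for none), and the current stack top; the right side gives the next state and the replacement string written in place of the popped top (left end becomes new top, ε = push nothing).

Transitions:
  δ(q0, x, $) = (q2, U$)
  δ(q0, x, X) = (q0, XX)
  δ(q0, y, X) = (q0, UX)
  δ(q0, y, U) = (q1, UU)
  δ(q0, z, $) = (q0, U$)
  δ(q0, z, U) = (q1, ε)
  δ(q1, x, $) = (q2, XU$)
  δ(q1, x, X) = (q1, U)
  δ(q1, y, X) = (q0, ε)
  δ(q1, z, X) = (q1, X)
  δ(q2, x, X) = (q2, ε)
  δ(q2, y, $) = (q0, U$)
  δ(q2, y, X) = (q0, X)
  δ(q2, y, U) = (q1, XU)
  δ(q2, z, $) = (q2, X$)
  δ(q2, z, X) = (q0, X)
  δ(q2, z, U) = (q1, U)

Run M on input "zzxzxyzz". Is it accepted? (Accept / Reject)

(q0, zzxzxyzz, $) ⊢ (q0, zxzxyzz, U$) ⊢ (q1, xzxyzz, $) ⊢ (q2, zxyzz, XU$) ⊢ (q0, xyzz, XU$) ⊢ (q0, yzz, XXU$) ⊢ (q0, zz, UXXU$) ⊢ (q1, z, XXU$) ⊢ (q1, ε, XXU$)
All input consumed; state q1 ∈ F.

Accept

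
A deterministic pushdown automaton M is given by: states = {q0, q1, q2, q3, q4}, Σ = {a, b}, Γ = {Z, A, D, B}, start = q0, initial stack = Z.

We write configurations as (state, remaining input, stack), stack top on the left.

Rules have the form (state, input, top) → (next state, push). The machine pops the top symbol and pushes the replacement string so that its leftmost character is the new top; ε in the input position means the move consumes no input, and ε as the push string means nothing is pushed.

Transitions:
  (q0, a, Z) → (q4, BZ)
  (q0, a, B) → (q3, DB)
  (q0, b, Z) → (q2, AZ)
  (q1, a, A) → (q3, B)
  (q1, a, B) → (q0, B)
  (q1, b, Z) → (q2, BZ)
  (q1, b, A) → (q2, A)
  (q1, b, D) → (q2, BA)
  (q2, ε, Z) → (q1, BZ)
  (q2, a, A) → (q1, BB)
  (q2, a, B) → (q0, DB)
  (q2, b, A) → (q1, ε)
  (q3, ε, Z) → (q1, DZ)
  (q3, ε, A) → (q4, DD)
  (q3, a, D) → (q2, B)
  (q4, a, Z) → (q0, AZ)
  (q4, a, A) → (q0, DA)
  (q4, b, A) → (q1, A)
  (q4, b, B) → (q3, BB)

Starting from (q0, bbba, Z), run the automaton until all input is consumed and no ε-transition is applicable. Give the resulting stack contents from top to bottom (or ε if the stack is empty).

DBZ

(q0, bbba, Z) ⊢ (q2, bba, AZ) ⊢ (q1, ba, Z) ⊢ (q2, a, BZ) ⊢ (q0, ε, DBZ)
All input consumed in state q0 with stack DBZ.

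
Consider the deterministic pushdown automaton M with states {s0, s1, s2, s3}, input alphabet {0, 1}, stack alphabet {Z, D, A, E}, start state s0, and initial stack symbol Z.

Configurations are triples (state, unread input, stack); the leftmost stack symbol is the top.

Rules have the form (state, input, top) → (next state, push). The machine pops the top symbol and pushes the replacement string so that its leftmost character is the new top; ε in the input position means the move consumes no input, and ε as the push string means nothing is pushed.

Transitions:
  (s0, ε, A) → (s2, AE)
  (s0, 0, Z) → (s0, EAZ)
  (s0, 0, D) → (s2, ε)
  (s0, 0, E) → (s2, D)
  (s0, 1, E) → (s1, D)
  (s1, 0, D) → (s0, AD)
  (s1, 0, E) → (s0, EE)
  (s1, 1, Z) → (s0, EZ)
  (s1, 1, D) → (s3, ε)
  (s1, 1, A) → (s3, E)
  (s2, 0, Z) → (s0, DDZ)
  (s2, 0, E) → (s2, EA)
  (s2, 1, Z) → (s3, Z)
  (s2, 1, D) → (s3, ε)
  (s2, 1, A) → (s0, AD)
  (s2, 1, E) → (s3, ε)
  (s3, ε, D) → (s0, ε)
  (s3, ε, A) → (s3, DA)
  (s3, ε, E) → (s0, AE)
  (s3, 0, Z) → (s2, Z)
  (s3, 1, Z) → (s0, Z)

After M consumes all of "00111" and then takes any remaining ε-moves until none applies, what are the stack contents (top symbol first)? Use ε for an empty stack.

(s0, 00111, Z)
  read 0, top Z: go to s0, push EAZ → (s0, 0111, EAZ)
  read 0, top E: go to s2, push D → (s2, 111, DAZ)
  read 1, top D: go to s3, push ε → (s3, 11, AZ)
  ε-move, top A: go to s3, push DA → (s3, 11, DAZ)
  ε-move, top D: go to s0, push ε → (s0, 11, AZ)
  ε-move, top A: go to s2, push AE → (s2, 11, AEZ)
  read 1, top A: go to s0, push AD → (s0, 1, ADEZ)
  ε-move, top A: go to s2, push AE → (s2, 1, AEDEZ)
  read 1, top A: go to s0, push AD → (s0, ε, ADEDEZ)
  ε-move, top A: go to s2, push AE → (s2, ε, AEDEDEZ)
All input consumed in state s2 with stack AEDEDEZ.

AEDEDEZ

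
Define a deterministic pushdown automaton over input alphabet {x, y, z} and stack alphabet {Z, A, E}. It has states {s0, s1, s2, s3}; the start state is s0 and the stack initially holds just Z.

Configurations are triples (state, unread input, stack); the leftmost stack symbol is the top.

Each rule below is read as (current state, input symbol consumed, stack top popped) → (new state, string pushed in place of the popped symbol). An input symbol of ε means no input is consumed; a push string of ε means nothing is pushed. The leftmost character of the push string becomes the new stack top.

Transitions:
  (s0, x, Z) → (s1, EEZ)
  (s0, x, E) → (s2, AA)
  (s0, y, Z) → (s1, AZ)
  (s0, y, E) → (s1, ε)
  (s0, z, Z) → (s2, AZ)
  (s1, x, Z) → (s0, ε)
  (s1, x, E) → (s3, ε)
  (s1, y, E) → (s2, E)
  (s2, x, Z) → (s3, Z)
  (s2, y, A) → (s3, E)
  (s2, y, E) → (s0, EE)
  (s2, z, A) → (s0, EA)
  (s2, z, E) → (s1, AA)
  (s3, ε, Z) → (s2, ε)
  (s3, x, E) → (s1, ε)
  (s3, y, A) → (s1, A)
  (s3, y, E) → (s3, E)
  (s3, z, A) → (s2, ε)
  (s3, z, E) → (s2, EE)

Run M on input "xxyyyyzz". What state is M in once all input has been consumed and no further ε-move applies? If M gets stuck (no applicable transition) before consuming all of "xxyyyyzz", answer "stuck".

(s0, xxyyyyzz, Z)
  read x, top Z: go to s1, push EEZ → (s1, xyyyyzz, EEZ)
  read x, top E: go to s3, push ε → (s3, yyyyzz, EZ)
  read y, top E: go to s3, push E → (s3, yyyzz, EZ)
  read y, top E: go to s3, push E → (s3, yyzz, EZ)
  read y, top E: go to s3, push E → (s3, yzz, EZ)
  read y, top E: go to s3, push E → (s3, zz, EZ)
  read z, top E: go to s2, push EE → (s2, z, EEZ)
  read z, top E: go to s1, push AA → (s1, ε, AAEZ)
All input consumed; M is in state s1.

s1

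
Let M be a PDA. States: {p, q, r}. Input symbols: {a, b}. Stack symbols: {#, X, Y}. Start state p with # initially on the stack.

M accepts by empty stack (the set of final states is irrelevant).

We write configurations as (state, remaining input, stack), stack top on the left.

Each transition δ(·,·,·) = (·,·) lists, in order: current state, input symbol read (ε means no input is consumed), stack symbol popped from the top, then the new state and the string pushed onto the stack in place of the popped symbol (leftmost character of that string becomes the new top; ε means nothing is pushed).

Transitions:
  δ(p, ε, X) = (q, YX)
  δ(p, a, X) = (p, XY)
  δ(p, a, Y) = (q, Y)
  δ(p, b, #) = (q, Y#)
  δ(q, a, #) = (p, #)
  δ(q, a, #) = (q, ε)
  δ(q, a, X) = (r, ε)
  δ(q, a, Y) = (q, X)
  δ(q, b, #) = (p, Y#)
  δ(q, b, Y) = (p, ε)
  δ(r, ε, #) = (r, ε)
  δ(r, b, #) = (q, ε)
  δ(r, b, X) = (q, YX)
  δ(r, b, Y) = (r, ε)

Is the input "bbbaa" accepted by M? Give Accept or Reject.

One accepting computation: (p, bbbaa, #) ⊢ (q, bbaa, Y#) ⊢ (p, baa, #) ⊢ (q, aa, Y#) ⊢ (q, a, X#) ⊢ (r, ε, #) ⊢ (r, ε, ε)
All input consumed and the stack is empty.

Accept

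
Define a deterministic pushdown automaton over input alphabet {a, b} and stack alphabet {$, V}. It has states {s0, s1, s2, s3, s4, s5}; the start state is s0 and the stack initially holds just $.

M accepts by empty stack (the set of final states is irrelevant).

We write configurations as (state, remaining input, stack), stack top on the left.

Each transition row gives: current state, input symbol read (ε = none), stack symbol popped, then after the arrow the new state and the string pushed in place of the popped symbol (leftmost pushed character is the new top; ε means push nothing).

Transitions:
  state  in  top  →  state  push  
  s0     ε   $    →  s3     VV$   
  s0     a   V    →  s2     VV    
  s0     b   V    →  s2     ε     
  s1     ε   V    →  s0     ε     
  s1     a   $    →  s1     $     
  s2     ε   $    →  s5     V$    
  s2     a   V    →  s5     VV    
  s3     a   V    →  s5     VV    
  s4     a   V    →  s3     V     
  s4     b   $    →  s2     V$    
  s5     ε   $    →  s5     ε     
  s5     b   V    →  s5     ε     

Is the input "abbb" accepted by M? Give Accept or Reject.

(s0, abbb, $) ⊢ (s3, abbb, VV$) ⊢ (s5, bbb, VVV$) ⊢ (s5, bb, VV$) ⊢ (s5, b, V$) ⊢ (s5, ε, $) ⊢ (s5, ε, ε)
All input consumed and the stack is empty.

Accept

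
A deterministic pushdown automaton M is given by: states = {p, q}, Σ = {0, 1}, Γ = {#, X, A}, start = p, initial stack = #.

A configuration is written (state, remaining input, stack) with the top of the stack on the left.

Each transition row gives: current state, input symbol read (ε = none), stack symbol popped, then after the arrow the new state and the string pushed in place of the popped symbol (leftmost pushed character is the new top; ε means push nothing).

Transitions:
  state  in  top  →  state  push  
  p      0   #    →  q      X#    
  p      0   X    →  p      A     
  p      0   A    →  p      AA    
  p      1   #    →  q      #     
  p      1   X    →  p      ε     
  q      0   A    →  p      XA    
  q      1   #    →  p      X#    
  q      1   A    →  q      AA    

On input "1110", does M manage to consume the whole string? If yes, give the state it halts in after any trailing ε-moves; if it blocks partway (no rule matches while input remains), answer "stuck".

(p, 1110, #)
  read 1, top #: go to q, push # → (q, 110, #)
  read 1, top #: go to p, push X# → (p, 10, X#)
  read 1, top X: go to p, push ε → (p, 0, #)
  read 0, top #: go to q, push X# → (q, ε, X#)
All input consumed; M is in state q.

q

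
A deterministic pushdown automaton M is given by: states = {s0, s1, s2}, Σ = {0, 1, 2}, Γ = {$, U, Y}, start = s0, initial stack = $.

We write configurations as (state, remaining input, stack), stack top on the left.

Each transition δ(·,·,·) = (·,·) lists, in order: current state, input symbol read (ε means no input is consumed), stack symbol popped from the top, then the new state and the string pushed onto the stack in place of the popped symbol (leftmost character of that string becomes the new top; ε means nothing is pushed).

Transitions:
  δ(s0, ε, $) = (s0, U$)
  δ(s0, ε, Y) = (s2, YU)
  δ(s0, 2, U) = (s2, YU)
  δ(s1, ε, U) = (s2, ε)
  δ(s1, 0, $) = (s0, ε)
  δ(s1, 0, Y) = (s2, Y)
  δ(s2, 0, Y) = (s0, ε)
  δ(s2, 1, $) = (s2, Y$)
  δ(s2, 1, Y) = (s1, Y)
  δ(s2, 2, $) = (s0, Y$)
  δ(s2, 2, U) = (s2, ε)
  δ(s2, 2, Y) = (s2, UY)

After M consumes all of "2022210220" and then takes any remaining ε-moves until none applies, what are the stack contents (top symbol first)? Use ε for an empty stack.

U$

(s0, 2022210220, $)
  ε-move, top $: go to s0, push U$ → (s0, 2022210220, U$)
  read 2, top U: go to s2, push YU → (s2, 022210220, YU$)
  read 0, top Y: go to s0, push ε → (s0, 22210220, U$)
  read 2, top U: go to s2, push YU → (s2, 2210220, YU$)
  read 2, top Y: go to s2, push UY → (s2, 210220, UYU$)
  read 2, top U: go to s2, push ε → (s2, 10220, YU$)
  read 1, top Y: go to s1, push Y → (s1, 0220, YU$)
  read 0, top Y: go to s2, push Y → (s2, 220, YU$)
  read 2, top Y: go to s2, push UY → (s2, 20, UYU$)
  read 2, top U: go to s2, push ε → (s2, 0, YU$)
  read 0, top Y: go to s0, push ε → (s0, ε, U$)
All input consumed in state s0 with stack U$.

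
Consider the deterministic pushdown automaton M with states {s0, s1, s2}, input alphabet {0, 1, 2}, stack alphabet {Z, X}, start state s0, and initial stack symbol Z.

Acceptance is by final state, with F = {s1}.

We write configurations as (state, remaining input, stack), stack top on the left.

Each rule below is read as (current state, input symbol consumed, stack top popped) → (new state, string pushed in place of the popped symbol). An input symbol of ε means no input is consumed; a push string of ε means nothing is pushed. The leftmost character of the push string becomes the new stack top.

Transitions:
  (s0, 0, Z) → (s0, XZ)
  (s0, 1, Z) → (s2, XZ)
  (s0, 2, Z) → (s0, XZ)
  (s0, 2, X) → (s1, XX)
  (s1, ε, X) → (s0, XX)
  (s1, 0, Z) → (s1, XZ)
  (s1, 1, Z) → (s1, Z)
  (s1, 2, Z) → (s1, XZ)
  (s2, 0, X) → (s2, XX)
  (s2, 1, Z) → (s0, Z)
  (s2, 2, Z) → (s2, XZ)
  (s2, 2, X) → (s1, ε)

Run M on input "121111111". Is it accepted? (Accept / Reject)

Accept

(s0, 121111111, Z)
  read 1, top Z: go to s2, push XZ → (s2, 21111111, XZ)
  read 2, top X: go to s1, push ε → (s1, 1111111, Z)
  read 1, top Z: go to s1, push Z → (s1, 111111, Z)
  read 1, top Z: go to s1, push Z → (s1, 11111, Z)
  read 1, top Z: go to s1, push Z → (s1, 1111, Z)
  read 1, top Z: go to s1, push Z → (s1, 111, Z)
  read 1, top Z: go to s1, push Z → (s1, 11, Z)
  read 1, top Z: go to s1, push Z → (s1, 1, Z)
  read 1, top Z: go to s1, push Z → (s1, ε, Z)
All input consumed; state s1 ∈ F.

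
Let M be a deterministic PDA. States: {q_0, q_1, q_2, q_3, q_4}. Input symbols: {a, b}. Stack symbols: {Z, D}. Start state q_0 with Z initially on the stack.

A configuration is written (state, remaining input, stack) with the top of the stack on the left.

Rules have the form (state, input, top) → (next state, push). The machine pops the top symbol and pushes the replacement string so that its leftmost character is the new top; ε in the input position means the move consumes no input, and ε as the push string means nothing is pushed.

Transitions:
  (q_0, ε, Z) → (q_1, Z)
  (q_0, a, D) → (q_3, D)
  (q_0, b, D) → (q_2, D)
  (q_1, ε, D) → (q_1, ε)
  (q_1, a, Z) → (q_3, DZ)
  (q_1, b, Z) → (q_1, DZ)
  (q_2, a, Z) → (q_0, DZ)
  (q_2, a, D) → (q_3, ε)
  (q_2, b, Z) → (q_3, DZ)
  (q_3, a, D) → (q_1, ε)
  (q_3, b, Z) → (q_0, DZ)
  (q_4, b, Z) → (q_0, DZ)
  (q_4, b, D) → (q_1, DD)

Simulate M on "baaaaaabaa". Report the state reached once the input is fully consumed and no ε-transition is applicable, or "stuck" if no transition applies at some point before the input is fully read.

q_1

(q_0, baaaaaabaa, Z) ⊢ (q_1, baaaaaabaa, Z) ⊢ (q_1, aaaaaabaa, DZ) ⊢ (q_1, aaaaaabaa, Z) ⊢ (q_3, aaaaabaa, DZ) ⊢ (q_1, aaaabaa, Z) ⊢ (q_3, aaabaa, DZ) ⊢ (q_1, aabaa, Z) ⊢ (q_3, abaa, DZ) ⊢ (q_1, baa, Z) ⊢ (q_1, aa, DZ) ⊢ (q_1, aa, Z) ⊢ (q_3, a, DZ) ⊢ (q_1, ε, Z)
All input consumed; M is in state q_1.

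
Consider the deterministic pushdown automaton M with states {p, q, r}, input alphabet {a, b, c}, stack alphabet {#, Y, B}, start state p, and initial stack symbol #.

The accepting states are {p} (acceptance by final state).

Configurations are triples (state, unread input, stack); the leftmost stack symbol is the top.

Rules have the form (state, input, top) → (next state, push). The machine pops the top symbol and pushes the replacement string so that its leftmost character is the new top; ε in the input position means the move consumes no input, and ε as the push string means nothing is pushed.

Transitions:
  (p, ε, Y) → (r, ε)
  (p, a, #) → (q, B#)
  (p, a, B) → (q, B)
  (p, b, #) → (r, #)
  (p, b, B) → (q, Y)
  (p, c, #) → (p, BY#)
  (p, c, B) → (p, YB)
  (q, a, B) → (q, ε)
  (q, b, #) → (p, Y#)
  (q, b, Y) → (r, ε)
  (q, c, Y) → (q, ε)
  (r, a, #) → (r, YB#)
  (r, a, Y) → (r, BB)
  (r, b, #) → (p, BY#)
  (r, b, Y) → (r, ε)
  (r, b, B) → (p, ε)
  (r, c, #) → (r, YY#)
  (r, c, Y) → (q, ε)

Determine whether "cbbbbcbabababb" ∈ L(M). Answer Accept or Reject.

(p, cbbbbcbabababb, #)
  read c, top #: go to p, push BY# → (p, bbbbcbabababb, BY#)
  read b, top B: go to q, push Y → (q, bbbcbabababb, YY#)
  read b, top Y: go to r, push ε → (r, bbcbabababb, Y#)
  read b, top Y: go to r, push ε → (r, bcbabababb, #)
  read b, top #: go to p, push BY# → (p, cbabababb, BY#)
  read c, top B: go to p, push YB → (p, babababb, YBY#)
  ε-move, top Y: go to r, push ε → (r, babababb, BY#)
  read b, top B: go to p, push ε → (p, abababb, Y#)
  ε-move, top Y: go to r, push ε → (r, abababb, #)
  read a, top #: go to r, push YB# → (r, bababb, YB#)
  read b, top Y: go to r, push ε → (r, ababb, B#)
No transition applies at (r, ababb, B#); input not fully consumed.

Reject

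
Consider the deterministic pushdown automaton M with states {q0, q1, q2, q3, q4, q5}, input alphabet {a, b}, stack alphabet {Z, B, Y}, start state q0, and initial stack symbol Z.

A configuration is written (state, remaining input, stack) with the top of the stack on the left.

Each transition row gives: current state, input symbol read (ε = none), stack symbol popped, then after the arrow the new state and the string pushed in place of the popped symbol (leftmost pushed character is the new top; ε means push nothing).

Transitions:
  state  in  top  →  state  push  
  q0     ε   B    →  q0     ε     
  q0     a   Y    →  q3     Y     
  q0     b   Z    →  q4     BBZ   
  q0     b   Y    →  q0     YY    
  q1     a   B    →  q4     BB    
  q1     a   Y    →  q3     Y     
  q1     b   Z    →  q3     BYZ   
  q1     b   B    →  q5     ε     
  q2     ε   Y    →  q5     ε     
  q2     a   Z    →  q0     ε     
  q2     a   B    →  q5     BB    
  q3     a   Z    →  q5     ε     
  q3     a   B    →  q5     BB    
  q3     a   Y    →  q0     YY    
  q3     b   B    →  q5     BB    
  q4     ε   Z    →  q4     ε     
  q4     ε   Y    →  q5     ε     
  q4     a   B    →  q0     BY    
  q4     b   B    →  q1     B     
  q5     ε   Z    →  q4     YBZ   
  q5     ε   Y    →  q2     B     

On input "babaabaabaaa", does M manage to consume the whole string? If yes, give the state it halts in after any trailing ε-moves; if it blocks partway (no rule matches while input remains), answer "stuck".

q3

(q0, babaabaabaaa, Z)
  read b, top Z: go to q4, push BBZ → (q4, abaabaabaaa, BBZ)
  read a, top B: go to q0, push BY → (q0, baabaabaaa, BYBZ)
  ε-move, top B: go to q0, push ε → (q0, baabaabaaa, YBZ)
  read b, top Y: go to q0, push YY → (q0, aabaabaaa, YYBZ)
  read a, top Y: go to q3, push Y → (q3, abaabaaa, YYBZ)
  read a, top Y: go to q0, push YY → (q0, baabaaa, YYYBZ)
  read b, top Y: go to q0, push YY → (q0, aabaaa, YYYYBZ)
  read a, top Y: go to q3, push Y → (q3, abaaa, YYYYBZ)
  read a, top Y: go to q0, push YY → (q0, baaa, YYYYYBZ)
  read b, top Y: go to q0, push YY → (q0, aaa, YYYYYYBZ)
  read a, top Y: go to q3, push Y → (q3, aa, YYYYYYBZ)
  read a, top Y: go to q0, push YY → (q0, a, YYYYYYYBZ)
  read a, top Y: go to q3, push Y → (q3, ε, YYYYYYYBZ)
All input consumed; M is in state q3.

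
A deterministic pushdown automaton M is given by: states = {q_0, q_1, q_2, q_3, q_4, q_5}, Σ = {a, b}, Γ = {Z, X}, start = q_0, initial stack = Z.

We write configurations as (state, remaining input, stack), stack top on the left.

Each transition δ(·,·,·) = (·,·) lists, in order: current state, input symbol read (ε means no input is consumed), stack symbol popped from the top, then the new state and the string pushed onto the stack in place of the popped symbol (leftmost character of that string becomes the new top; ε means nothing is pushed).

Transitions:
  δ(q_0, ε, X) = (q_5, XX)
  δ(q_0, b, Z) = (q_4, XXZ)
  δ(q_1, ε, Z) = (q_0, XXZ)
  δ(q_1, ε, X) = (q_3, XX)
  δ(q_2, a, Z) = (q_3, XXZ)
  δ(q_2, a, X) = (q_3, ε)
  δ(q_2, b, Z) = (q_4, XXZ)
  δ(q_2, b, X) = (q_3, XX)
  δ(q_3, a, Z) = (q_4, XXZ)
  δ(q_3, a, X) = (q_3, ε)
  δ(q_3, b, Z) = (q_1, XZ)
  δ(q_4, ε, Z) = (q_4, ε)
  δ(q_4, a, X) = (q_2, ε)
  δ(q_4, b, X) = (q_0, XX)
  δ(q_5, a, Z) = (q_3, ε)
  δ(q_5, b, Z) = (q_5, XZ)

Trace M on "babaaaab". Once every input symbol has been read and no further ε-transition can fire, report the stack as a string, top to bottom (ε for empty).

(q_0, babaaaab, Z)
  read b, top Z: go to q_4, push XXZ → (q_4, abaaaab, XXZ)
  read a, top X: go to q_2, push ε → (q_2, baaaab, XZ)
  read b, top X: go to q_3, push XX → (q_3, aaaab, XXZ)
  read a, top X: go to q_3, push ε → (q_3, aaab, XZ)
  read a, top X: go to q_3, push ε → (q_3, aab, Z)
  read a, top Z: go to q_4, push XXZ → (q_4, ab, XXZ)
  read a, top X: go to q_2, push ε → (q_2, b, XZ)
  read b, top X: go to q_3, push XX → (q_3, ε, XXZ)
All input consumed in state q_3 with stack XXZ.

XXZ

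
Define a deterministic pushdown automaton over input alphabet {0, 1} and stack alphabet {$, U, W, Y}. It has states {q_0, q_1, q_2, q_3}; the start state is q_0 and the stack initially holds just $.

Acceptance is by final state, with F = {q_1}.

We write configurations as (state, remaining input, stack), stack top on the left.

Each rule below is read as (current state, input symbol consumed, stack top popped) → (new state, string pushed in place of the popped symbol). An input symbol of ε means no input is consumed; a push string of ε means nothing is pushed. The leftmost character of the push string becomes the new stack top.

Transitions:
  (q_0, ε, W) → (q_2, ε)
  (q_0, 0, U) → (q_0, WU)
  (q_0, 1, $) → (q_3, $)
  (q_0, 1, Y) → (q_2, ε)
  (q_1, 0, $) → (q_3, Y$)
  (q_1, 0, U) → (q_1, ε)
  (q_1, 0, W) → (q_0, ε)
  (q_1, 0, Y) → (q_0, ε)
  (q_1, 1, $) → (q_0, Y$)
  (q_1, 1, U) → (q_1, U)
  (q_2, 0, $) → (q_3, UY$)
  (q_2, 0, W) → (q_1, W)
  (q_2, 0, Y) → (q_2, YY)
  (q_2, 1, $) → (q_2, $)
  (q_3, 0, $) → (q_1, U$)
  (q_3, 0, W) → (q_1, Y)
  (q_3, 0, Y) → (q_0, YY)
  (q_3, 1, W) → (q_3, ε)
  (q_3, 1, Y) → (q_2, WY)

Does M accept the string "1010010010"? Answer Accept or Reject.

Reject

(q_0, 1010010010, $)
  read 1, top $: go to q_3, push $ → (q_3, 010010010, $)
  read 0, top $: go to q_1, push U$ → (q_1, 10010010, U$)
  read 1, top U: go to q_1, push U → (q_1, 0010010, U$)
  read 0, top U: go to q_1, push ε → (q_1, 010010, $)
  read 0, top $: go to q_3, push Y$ → (q_3, 10010, Y$)
  read 1, top Y: go to q_2, push WY → (q_2, 0010, WY$)
  read 0, top W: go to q_1, push W → (q_1, 010, WY$)
  read 0, top W: go to q_0, push ε → (q_0, 10, Y$)
  read 1, top Y: go to q_2, push ε → (q_2, 0, $)
  read 0, top $: go to q_3, push UY$ → (q_3, ε, UY$)
All input consumed; state q_3 ∉ F and no further ε-move applies.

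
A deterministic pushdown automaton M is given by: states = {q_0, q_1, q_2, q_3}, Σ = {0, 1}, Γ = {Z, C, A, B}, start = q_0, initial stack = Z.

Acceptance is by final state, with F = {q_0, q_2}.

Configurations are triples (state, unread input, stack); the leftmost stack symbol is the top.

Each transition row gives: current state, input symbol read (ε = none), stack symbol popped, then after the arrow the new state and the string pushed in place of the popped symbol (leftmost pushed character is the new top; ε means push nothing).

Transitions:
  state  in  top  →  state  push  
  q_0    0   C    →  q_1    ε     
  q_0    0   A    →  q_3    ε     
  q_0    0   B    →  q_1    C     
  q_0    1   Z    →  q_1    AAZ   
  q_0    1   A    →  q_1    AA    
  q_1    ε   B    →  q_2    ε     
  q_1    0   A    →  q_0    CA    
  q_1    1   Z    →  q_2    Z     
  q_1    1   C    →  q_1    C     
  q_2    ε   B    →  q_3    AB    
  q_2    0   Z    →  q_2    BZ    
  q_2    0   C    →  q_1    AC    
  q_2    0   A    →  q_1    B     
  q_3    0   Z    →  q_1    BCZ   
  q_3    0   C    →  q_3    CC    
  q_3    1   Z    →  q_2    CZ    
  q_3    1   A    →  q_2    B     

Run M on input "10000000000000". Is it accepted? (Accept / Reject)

(q_0, 10000000000000, Z)
  read 1, top Z: go to q_1, push AAZ → (q_1, 0000000000000, AAZ)
  read 0, top A: go to q_0, push CA → (q_0, 000000000000, CAAZ)
  read 0, top C: go to q_1, push ε → (q_1, 00000000000, AAZ)
  read 0, top A: go to q_0, push CA → (q_0, 0000000000, CAAZ)
  read 0, top C: go to q_1, push ε → (q_1, 000000000, AAZ)
  read 0, top A: go to q_0, push CA → (q_0, 00000000, CAAZ)
  read 0, top C: go to q_1, push ε → (q_1, 0000000, AAZ)
  read 0, top A: go to q_0, push CA → (q_0, 000000, CAAZ)
  read 0, top C: go to q_1, push ε → (q_1, 00000, AAZ)
  read 0, top A: go to q_0, push CA → (q_0, 0000, CAAZ)
  read 0, top C: go to q_1, push ε → (q_1, 000, AAZ)
  read 0, top A: go to q_0, push CA → (q_0, 00, CAAZ)
  read 0, top C: go to q_1, push ε → (q_1, 0, AAZ)
  read 0, top A: go to q_0, push CA → (q_0, ε, CAAZ)
All input consumed; state q_0 ∈ F.

Accept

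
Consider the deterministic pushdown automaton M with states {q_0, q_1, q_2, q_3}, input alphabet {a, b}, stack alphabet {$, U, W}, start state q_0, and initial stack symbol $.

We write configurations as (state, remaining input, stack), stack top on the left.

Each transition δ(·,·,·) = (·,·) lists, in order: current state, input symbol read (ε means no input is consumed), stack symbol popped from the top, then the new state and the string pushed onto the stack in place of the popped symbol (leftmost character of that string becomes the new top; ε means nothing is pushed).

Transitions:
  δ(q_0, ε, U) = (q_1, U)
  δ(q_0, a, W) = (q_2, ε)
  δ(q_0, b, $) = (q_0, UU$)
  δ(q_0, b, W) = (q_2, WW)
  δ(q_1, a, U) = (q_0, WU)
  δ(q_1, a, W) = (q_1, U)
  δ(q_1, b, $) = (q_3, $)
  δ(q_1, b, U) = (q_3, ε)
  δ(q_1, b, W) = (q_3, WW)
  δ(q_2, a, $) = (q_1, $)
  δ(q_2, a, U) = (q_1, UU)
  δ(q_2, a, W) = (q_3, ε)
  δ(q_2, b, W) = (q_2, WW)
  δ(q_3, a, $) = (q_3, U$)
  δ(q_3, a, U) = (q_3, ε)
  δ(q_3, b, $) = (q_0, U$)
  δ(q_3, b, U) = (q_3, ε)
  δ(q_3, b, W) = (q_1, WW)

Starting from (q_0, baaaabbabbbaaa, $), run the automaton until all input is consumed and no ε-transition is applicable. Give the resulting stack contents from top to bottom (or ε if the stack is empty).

UWWWWUUU$

(q_0, baaaabbabbbaaa, $) ⊢ (q_0, aaaabbabbbaaa, UU$) ⊢ (q_1, aaaabbabbbaaa, UU$) ⊢ (q_0, aaabbabbbaaa, WUU$) ⊢ (q_2, aabbabbbaaa, UU$) ⊢ (q_1, abbabbbaaa, UUU$) ⊢ (q_0, bbabbbaaa, WUUU$) ⊢ (q_2, babbbaaa, WWUUU$) ⊢ (q_2, abbbaaa, WWWUUU$) ⊢ (q_3, bbbaaa, WWUUU$) ⊢ (q_1, bbaaa, WWWUUU$) ⊢ (q_3, baaa, WWWWUUU$) ⊢ (q_1, aaa, WWWWWUUU$) ⊢ (q_1, aa, UWWWWUUU$) ⊢ (q_0, a, WUWWWWUUU$) ⊢ (q_2, ε, UWWWWUUU$)
All input consumed in state q_2 with stack UWWWWUUU$.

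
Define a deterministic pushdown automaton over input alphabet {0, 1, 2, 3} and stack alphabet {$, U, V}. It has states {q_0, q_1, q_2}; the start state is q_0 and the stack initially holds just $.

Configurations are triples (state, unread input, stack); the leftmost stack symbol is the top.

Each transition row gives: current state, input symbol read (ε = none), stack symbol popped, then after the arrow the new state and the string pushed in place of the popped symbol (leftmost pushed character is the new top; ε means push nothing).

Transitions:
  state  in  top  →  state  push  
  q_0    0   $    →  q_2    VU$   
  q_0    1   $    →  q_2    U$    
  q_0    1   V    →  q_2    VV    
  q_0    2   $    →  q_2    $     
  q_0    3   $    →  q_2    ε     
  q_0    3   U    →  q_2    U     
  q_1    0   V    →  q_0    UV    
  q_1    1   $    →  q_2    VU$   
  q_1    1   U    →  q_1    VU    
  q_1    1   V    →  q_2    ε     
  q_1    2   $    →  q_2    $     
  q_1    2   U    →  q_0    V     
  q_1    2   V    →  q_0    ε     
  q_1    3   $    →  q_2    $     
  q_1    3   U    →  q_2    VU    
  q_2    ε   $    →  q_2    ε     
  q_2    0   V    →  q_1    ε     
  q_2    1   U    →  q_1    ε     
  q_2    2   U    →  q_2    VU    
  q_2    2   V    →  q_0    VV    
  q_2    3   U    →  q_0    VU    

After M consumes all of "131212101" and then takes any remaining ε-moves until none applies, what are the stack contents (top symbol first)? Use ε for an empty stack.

(q_0, 131212101, $)
  read 1, top $: go to q_2, push U$ → (q_2, 31212101, U$)
  read 3, top U: go to q_0, push VU → (q_0, 1212101, VU$)
  read 1, top V: go to q_2, push VV → (q_2, 212101, VVU$)
  read 2, top V: go to q_0, push VV → (q_0, 12101, VVVU$)
  read 1, top V: go to q_2, push VV → (q_2, 2101, VVVVU$)
  read 2, top V: go to q_0, push VV → (q_0, 101, VVVVVU$)
  read 1, top V: go to q_2, push VV → (q_2, 01, VVVVVVU$)
  read 0, top V: go to q_1, push ε → (q_1, 1, VVVVVU$)
  read 1, top V: go to q_2, push ε → (q_2, ε, VVVVU$)
All input consumed in state q_2 with stack VVVVU$.

VVVVU$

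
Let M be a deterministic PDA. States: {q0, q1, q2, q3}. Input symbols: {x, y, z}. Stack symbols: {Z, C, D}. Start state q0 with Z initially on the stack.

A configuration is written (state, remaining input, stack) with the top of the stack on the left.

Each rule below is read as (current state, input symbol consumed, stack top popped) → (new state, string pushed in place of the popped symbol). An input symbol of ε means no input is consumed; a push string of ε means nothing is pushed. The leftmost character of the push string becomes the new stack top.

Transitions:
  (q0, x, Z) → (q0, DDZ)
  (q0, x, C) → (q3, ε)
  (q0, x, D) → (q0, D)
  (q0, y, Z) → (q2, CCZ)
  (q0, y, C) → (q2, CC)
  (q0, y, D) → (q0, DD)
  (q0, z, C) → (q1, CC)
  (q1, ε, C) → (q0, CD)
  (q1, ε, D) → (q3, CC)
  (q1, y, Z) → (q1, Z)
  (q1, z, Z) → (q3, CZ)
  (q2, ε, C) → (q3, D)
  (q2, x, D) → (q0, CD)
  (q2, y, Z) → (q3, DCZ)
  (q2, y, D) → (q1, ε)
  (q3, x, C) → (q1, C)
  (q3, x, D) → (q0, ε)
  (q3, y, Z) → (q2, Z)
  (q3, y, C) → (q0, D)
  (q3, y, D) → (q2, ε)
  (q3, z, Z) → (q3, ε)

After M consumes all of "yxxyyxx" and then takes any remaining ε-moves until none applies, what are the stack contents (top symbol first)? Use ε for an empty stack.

(q0, yxxyyxx, Z)
  read y, top Z: go to q2, push CCZ → (q2, xxyyxx, CCZ)
  ε-move, top C: go to q3, push D → (q3, xxyyxx, DCZ)
  read x, top D: go to q0, push ε → (q0, xyyxx, CZ)
  read x, top C: go to q3, push ε → (q3, yyxx, Z)
  read y, top Z: go to q2, push Z → (q2, yxx, Z)
  read y, top Z: go to q3, push DCZ → (q3, xx, DCZ)
  read x, top D: go to q0, push ε → (q0, x, CZ)
  read x, top C: go to q3, push ε → (q3, ε, Z)
All input consumed in state q3 with stack Z.

Z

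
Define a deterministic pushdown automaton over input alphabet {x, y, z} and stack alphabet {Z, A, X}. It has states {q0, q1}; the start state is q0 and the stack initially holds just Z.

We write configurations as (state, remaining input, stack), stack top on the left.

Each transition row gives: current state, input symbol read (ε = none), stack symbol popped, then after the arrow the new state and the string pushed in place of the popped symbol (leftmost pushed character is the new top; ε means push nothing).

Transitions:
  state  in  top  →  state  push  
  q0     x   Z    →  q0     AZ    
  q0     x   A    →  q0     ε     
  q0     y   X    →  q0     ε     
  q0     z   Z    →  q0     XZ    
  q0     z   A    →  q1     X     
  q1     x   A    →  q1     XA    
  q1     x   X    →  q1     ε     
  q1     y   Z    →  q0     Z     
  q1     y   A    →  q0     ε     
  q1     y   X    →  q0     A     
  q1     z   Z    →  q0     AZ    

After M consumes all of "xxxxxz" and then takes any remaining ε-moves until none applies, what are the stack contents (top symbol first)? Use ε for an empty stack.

XZ

(q0, xxxxxz, Z) ⊢ (q0, xxxxz, AZ) ⊢ (q0, xxxz, Z) ⊢ (q0, xxz, AZ) ⊢ (q0, xz, Z) ⊢ (q0, z, AZ) ⊢ (q1, ε, XZ)
All input consumed in state q1 with stack XZ.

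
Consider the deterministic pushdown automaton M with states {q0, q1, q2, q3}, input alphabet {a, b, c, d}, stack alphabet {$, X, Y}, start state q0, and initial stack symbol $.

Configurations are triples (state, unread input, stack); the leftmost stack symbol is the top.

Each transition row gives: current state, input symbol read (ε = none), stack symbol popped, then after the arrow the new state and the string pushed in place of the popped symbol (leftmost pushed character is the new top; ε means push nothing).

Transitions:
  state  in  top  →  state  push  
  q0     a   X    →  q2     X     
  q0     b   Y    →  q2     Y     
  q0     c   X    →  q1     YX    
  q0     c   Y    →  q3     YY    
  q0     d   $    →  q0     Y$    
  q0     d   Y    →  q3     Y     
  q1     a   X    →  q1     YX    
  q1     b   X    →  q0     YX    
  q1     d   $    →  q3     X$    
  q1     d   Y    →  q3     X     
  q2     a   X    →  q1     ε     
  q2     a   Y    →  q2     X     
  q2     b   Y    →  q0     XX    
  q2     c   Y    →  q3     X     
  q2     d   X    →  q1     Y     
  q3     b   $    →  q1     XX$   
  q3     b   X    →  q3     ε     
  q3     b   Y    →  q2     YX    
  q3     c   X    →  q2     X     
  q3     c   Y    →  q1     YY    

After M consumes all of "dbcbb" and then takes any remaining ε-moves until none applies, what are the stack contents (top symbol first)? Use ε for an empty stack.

(q0, dbcbb, $) ⊢ (q0, bcbb, Y$) ⊢ (q2, cbb, Y$) ⊢ (q3, bb, X$) ⊢ (q3, b, $) ⊢ (q1, ε, XX$)
All input consumed in state q1 with stack XX$.

XX$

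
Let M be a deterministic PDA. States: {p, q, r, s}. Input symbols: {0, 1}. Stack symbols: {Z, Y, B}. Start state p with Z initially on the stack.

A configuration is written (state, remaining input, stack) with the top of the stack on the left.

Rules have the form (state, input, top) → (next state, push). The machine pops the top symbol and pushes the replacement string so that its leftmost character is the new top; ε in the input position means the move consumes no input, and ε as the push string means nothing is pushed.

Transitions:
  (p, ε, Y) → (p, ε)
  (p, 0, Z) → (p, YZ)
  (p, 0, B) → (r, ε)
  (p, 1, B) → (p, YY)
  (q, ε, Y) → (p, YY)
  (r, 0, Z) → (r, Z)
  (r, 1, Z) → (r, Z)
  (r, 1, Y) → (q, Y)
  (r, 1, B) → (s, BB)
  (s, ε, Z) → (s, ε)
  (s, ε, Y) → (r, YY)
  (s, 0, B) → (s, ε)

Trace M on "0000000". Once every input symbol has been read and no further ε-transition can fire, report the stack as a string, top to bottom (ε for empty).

Z

(p, 0000000, Z) ⊢ (p, 000000, YZ) ⊢ (p, 000000, Z) ⊢ (p, 00000, YZ) ⊢ (p, 00000, Z) ⊢ (p, 0000, YZ) ⊢ (p, 0000, Z) ⊢ (p, 000, YZ) ⊢ (p, 000, Z) ⊢ (p, 00, YZ) ⊢ (p, 00, Z) ⊢ (p, 0, YZ) ⊢ (p, 0, Z) ⊢ (p, ε, YZ) ⊢ (p, ε, Z)
All input consumed in state p with stack Z.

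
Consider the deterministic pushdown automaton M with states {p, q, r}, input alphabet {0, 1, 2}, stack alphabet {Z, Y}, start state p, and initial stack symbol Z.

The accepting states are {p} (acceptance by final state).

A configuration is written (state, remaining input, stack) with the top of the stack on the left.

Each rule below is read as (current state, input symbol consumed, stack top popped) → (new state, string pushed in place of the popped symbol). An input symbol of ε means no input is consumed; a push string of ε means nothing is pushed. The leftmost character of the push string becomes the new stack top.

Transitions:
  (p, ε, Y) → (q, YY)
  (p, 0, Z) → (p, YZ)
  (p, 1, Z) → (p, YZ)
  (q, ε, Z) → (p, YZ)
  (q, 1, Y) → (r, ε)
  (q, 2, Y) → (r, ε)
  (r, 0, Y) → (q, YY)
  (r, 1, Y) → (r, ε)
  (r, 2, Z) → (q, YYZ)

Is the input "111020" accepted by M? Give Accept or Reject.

(p, 111020, Z) ⊢ (p, 11020, YZ) ⊢ (q, 11020, YYZ) ⊢ (r, 1020, YZ) ⊢ (r, 020, Z)
No transition applies at (r, 020, Z); input not fully consumed.

Reject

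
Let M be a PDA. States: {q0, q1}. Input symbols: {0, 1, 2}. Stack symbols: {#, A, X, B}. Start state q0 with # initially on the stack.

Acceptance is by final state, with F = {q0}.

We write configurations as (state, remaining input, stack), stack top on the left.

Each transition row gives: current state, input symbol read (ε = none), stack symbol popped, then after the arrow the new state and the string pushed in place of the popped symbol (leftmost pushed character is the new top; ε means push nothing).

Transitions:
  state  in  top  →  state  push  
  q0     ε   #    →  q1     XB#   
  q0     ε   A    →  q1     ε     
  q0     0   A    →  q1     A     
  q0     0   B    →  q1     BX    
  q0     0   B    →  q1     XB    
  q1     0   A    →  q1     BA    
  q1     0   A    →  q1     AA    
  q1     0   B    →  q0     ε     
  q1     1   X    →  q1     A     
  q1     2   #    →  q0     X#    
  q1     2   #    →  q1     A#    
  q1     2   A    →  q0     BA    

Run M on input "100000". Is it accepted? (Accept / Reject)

One accepting computation: (q0, 100000, #) ⊢ (q1, 100000, XB#) ⊢ (q1, 00000, AB#) ⊢ (q1, 0000, BAB#) ⊢ (q0, 000, AB#) ⊢ (q1, 00, AB#) ⊢ (q1, 0, BAB#) ⊢ (q0, ε, AB#)
All input consumed and state q0 ∈ F.

Accept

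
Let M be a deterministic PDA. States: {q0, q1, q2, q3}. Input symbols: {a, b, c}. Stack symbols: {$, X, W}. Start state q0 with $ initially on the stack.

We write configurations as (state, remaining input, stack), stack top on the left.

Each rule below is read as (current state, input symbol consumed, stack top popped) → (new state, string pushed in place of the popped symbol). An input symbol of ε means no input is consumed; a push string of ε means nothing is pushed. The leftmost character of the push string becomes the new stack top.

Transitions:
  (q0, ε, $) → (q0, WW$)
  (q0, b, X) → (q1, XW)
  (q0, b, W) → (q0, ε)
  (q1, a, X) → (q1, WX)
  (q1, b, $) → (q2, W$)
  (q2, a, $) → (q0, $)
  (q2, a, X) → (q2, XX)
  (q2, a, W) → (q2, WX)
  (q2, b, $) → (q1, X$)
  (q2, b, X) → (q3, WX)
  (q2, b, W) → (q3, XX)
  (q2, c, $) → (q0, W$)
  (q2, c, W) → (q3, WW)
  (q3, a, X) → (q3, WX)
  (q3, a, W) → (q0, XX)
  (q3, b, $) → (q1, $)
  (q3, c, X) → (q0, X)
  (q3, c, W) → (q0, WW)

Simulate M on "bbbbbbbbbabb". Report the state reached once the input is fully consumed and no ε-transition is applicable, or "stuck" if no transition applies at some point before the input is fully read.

stuck

(q0, bbbbbbbbbabb, $) ⊢ (q0, bbbbbbbbbabb, WW$) ⊢ (q0, bbbbbbbbabb, W$) ⊢ (q0, bbbbbbbabb, $) ⊢ (q0, bbbbbbbabb, WW$) ⊢ (q0, bbbbbbabb, W$) ⊢ (q0, bbbbbabb, $) ⊢ (q0, bbbbbabb, WW$) ⊢ (q0, bbbbabb, W$) ⊢ (q0, bbbabb, $) ⊢ (q0, bbbabb, WW$) ⊢ (q0, bbabb, W$) ⊢ (q0, babb, $) ⊢ (q0, babb, WW$) ⊢ (q0, abb, W$)
No transition for (q0, a, top W); M blocks with input abb remaining.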